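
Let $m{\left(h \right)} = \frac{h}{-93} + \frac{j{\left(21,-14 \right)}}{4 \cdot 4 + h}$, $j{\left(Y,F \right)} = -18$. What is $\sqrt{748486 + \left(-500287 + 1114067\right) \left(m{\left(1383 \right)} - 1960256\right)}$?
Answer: $\frac{i \sqrt{2263014666800876865774}}{43369} \approx 1.0969 \cdot 10^{6} i$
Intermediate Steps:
$m{\left(h \right)} = - \frac{18}{16 + h} - \frac{h}{93}$ ($m{\left(h \right)} = \frac{h}{-93} - \frac{18}{4 \cdot 4 + h} = h \left(- \frac{1}{93}\right) - \frac{18}{16 + h} = - \frac{h}{93} - \frac{18}{16 + h} = - \frac{18}{16 + h} - \frac{h}{93}$)
$\sqrt{748486 + \left(-500287 + 1114067\right) \left(m{\left(1383 \right)} - 1960256\right)} = \sqrt{748486 + \left(-500287 + 1114067\right) \left(\frac{-1674 - 1383^{2} - 22128}{93 \left(16 + 1383\right)} - 1960256\right)} = \sqrt{748486 + 613780 \left(\frac{-1674 - 1912689 - 22128}{93 \cdot 1399} - 1960256\right)} = \sqrt{748486 + 613780 \left(\frac{1}{93} \cdot \frac{1}{1399} \left(-1674 - 1912689 - 22128\right) - 1960256\right)} = \sqrt{748486 + 613780 \left(\frac{1}{93} \cdot \frac{1}{1399} \left(-1936491\right) - 1960256\right)} = \sqrt{748486 + 613780 \left(- \frac{645497}{43369} - 1960256\right)} = \sqrt{748486 + 613780 \left(- \frac{85014987961}{43369}\right)} = \sqrt{748486 - \frac{52180499310702580}{43369}} = \sqrt{- \frac{52180466849613246}{43369}} = \frac{i \sqrt{2263014666800876865774}}{43369}$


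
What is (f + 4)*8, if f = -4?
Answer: 0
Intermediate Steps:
(f + 4)*8 = (-4 + 4)*8 = 0*8 = 0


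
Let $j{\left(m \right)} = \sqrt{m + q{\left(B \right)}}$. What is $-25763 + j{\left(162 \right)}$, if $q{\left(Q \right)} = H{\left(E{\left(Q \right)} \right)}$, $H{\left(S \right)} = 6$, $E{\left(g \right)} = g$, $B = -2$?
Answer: $-25763 + 2 \sqrt{42} \approx -25750.0$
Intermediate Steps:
$q{\left(Q \right)} = 6$
$j{\left(m \right)} = \sqrt{6 + m}$ ($j{\left(m \right)} = \sqrt{m + 6} = \sqrt{6 + m}$)
$-25763 + j{\left(162 \right)} = -25763 + \sqrt{6 + 162} = -25763 + \sqrt{168} = -25763 + 2 \sqrt{42}$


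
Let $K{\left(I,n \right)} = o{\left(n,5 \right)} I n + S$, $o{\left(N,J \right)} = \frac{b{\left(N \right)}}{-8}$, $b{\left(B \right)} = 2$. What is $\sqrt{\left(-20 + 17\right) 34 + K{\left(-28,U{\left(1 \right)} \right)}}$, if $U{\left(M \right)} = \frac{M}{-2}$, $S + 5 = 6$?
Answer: $\frac{i \sqrt{418}}{2} \approx 10.223 i$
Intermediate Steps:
$S = 1$ ($S = -5 + 6 = 1$)
$o{\left(N,J \right)} = - \frac{1}{4}$ ($o{\left(N,J \right)} = \frac{2}{-8} = 2 \left(- \frac{1}{8}\right) = - \frac{1}{4}$)
$U{\left(M \right)} = - \frac{M}{2}$ ($U{\left(M \right)} = M \left(- \frac{1}{2}\right) = - \frac{M}{2}$)
$K{\left(I,n \right)} = 1 - \frac{I n}{4}$ ($K{\left(I,n \right)} = - \frac{I}{4} n + 1 = - \frac{I n}{4} + 1 = 1 - \frac{I n}{4}$)
$\sqrt{\left(-20 + 17\right) 34 + K{\left(-28,U{\left(1 \right)} \right)}} = \sqrt{\left(-20 + 17\right) 34 + \left(1 - - 7 \left(\left(- \frac{1}{2}\right) 1\right)\right)} = \sqrt{\left(-3\right) 34 + \left(1 - \left(-7\right) \left(- \frac{1}{2}\right)\right)} = \sqrt{-102 + \left(1 - \frac{7}{2}\right)} = \sqrt{-102 - \frac{5}{2}} = \sqrt{- \frac{209}{2}} = \frac{i \sqrt{418}}{2}$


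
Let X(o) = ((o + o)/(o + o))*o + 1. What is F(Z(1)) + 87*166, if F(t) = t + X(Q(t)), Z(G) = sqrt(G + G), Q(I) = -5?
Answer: 14438 + sqrt(2) ≈ 14439.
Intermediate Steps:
X(o) = 1 + o (X(o) = ((2*o)/((2*o)))*o + 1 = ((2*o)*(1/(2*o)))*o + 1 = 1*o + 1 = o + 1 = 1 + o)
Z(G) = sqrt(2)*sqrt(G) (Z(G) = sqrt(2*G) = sqrt(2)*sqrt(G))
F(t) = -4 + t (F(t) = t + (1 - 5) = t - 4 = -4 + t)
F(Z(1)) + 87*166 = (-4 + sqrt(2)*sqrt(1)) + 87*166 = (-4 + sqrt(2)*1) + 14442 = (-4 + sqrt(2)) + 14442 = 14438 + sqrt(2)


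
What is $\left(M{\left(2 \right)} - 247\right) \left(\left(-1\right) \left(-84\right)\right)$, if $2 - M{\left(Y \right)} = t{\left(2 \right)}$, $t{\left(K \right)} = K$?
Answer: $-20748$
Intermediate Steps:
$M{\left(Y \right)} = 0$ ($M{\left(Y \right)} = 2 - 2 = 0$)
$\left(M{\left(2 \right)} - 247\right) \left(\left(-1\right) \left(-84\right)\right) = \left(0 - 247\right) \left(\left(-1\right) \left(-84\right)\right) = \left(-247\right) 84 = -20748$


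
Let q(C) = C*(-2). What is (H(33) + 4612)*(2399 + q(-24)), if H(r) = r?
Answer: 11366315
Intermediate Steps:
q(C) = -2*C
(H(33) + 4612)*(2399 + q(-24)) = (33 + 4612)*(2399 - 2*(-24)) = 4645*(2399 + 48) = 4645*2447 = 11366315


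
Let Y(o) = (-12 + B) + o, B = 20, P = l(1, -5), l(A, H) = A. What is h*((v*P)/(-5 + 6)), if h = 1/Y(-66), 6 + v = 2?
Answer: 2/29 ≈ 0.068966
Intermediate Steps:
P = 1
v = -4 (v = -6 + 2 = -4)
Y(o) = 8 + o (Y(o) = (-12 + 20) + o = 8 + o)
h = -1/58 (h = 1/(8 - 66) = 1/(-58) = -1/58 ≈ -0.017241)
h*((v*P)/(-5 + 6)) = -(-4*1)/(58*(-5 + 6)) = -(-2)/(29*1) = -(-2)/29 = -1/58*(-4) = 2/29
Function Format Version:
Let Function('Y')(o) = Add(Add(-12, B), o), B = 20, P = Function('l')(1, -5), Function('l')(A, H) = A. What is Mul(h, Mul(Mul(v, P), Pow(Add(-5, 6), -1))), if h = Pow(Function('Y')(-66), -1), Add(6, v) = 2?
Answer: Rational(2, 29) ≈ 0.068966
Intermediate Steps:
P = 1
v = -4 (v = Add(-6, 2) = -4)
Function('Y')(o) = Add(8, o) (Function('Y')(o) = Add(Add(-12, 20), o) = Add(8, o))
h = Rational(-1, 58) (h = Pow(Add(8, -66), -1) = Pow(-58, -1) = Rational(-1, 58) ≈ -0.017241)
Mul(h, Mul(Mul(v, P), Pow(Add(-5, 6), -1))) = Mul(Rational(-1, 58), Mul(Mul(-4, 1), Pow(Add(-5, 6), -1))) = Mul(Rational(-1, 58), Mul(-4, Pow(1, -1))) = Mul(Rational(-1, 58), Mul(-4, 1)) = Mul(Rational(-1, 58), -4) = Rational(2, 29)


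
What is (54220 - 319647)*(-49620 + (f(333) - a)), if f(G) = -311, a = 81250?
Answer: 34818979287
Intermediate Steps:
(54220 - 319647)*(-49620 + (f(333) - a)) = (54220 - 319647)*(-49620 + (-311 - 1*81250)) = -265427*(-49620 + (-311 - 81250)) = -265427*(-49620 - 81561) = -265427*(-131181) = 34818979287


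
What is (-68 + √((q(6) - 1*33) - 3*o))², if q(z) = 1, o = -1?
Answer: (68 - I*√29)² ≈ 4595.0 - 732.38*I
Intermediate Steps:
(-68 + √((q(6) - 1*33) - 3*o))² = (-68 + √((1 - 1*33) - 3*(-1)))² = (-68 + √((1 - 33) + 3))² = (-68 + √(-32 + 3))² = (-68 + √(-29))² = (-68 + I*√29)²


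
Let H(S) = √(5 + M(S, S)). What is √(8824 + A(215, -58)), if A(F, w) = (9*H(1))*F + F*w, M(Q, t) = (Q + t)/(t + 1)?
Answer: √(-3646 + 1935*√6) ≈ 33.072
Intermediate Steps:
M(Q, t) = (Q + t)/(1 + t)
H(S) = √(5 + 2*S/(1 + S)) (H(S) = √(5 + (S + S)/(1 + S)) = √(5 + (2*S)/(1 + S)) = √(5 + 2*S/(1 + S)))
A(F, w) = F*w + 9*F*√6 (A(F, w) = (9*√((5 + 7*1)/(1 + 1)))*F + F*w = (9*√((5 + 7)/2))*F + F*w = (9*√((½)*12))*F + F*w = (9*√6)*F + F*w = 9*F*√6 + F*w = F*w + 9*F*√6)
√(8824 + A(215, -58)) = √(8824 + 215*(-58 + 9*√6)) = √(8824 + (-12470 + 1935*√6)) = √(-3646 + 1935*√6)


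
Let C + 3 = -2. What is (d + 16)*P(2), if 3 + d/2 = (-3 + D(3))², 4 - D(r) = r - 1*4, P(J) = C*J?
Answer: -180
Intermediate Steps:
C = -5 (C = -3 - 2 = -5)
P(J) = -5*J
D(r) = 8 - r (D(r) = 4 - (r - 1*4) = 4 - (r - 4) = 4 - (-4 + r) = 4 + (4 - r) = 8 - r)
d = 2 (d = -6 + 2*(-3 + (8 - 1*3))² = -6 + 2*(-3 + (8 - 3))² = -6 + 2*(-3 + 5)² = -6 + 2*2² = -6 + 2*4 = -6 + 8 = 2)
(d + 16)*P(2) = (2 + 16)*(-5*2) = 18*(-10) = -180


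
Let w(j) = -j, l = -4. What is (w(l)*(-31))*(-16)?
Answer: 1984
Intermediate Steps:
(w(l)*(-31))*(-16) = (-1*(-4)*(-31))*(-16) = (4*(-31))*(-16) = -124*(-16) = 1984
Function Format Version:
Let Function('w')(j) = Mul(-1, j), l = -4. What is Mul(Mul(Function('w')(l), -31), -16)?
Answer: 1984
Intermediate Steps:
Mul(Mul(Function('w')(l), -31), -16) = Mul(Mul(Mul(-1, -4), -31), -16) = Mul(Mul(4, -31), -16) = Mul(-124, -16) = 1984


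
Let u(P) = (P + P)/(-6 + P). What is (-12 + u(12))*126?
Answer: -1008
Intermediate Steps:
u(P) = 2*P/(-6 + P) (u(P) = (2*P)/(-6 + P) = 2*P/(-6 + P))
(-12 + u(12))*126 = (-12 + 2*12/(-6 + 12))*126 = (-12 + 2*12/6)*126 = (-12 + 2*12*(1/6))*126 = (-12 + 4)*126 = -8*126 = -1008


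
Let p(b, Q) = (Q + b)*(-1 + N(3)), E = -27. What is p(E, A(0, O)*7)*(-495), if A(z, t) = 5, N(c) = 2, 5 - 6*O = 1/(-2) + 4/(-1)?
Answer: -3960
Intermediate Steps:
O = 19/12 (O = ⅚ - (1/(-2) + 4/(-1))/6 = ⅚ - (1*(-½) + 4*(-1))/6 = ⅚ - (-½ - 4)/6 = ⅚ - ⅙*(-9/2) = ⅚ + ¾ = 19/12 ≈ 1.5833)
p(b, Q) = Q + b (p(b, Q) = (Q + b)*(-1 + 2) = (Q + b)*1 = Q + b)
p(E, A(0, O)*7)*(-495) = (5*7 - 27)*(-495) = (35 - 27)*(-495) = 8*(-495) = -3960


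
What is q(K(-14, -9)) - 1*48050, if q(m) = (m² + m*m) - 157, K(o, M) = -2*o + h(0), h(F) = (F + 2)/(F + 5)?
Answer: -1164847/25 ≈ -46594.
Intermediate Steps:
h(F) = (2 + F)/(5 + F)
K(o, M) = ⅖ - 2*o (K(o, M) = -2*o + (2 + 0)/(5 + 0) = -2*o + 2/5 = -2*o + (⅕)*2 = -2*o + ⅖ = ⅖ - 2*o)
q(m) = -157 + 2*m² (q(m) = (m² + m²) - 157 = 2*m² - 157 = -157 + 2*m²)
q(K(-14, -9)) - 1*48050 = (-157 + 2*(⅖ - 2*(-14))²) - 1*48050 = (-157 + 2*(⅖ + 28)²) - 48050 = (-157 + 2*(142/5)²) - 48050 = (-157 + 2*(20164/25)) - 48050 = (-157 + 40328/25) - 48050 = 36403/25 - 48050 = -1164847/25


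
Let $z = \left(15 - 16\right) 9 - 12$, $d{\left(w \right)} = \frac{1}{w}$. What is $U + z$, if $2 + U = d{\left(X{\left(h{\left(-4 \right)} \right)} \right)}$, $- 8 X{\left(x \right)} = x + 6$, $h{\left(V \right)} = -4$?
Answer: $-27$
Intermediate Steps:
$X{\left(x \right)} = - \frac{3}{4} - \frac{x}{8}$ ($X{\left(x \right)} = - \frac{x + 6}{8} = - \frac{6 + x}{8} = - \frac{3}{4} - \frac{x}{8}$)
$U = -6$ ($U = -2 + \frac{1}{- \frac{3}{4} - - \frac{1}{2}} = -2 + \frac{1}{- \frac{3}{4} + \frac{1}{2}} = -2 + \frac{1}{- \frac{1}{4}} = -2 - 4 = -6$)
$z = -21$ ($z = \left(15 - 16\right) 9 - 12 = \left(-1\right) 9 - 12 = -9 - 12 = -21$)
$U + z = -6 - 21 = -27$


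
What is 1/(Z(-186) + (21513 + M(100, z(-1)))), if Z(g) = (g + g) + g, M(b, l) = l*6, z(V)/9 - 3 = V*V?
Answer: 1/21171 ≈ 4.7234e-5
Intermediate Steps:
z(V) = 27 + 9*V**2 (z(V) = 27 + 9*(V*V) = 27 + 9*V**2)
M(b, l) = 6*l
Z(g) = 3*g (Z(g) = 2*g + g = 3*g)
1/(Z(-186) + (21513 + M(100, z(-1)))) = 1/(3*(-186) + (21513 + 6*(27 + 9*(-1)**2))) = 1/(-558 + (21513 + 6*(27 + 9*1))) = 1/(-558 + (21513 + 6*(27 + 9))) = 1/(-558 + (21513 + 6*36)) = 1/(-558 + (21513 + 216)) = 1/(-558 + 21729) = 1/21171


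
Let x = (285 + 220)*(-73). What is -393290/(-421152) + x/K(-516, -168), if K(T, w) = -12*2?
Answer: 107883385/70192 ≈ 1537.0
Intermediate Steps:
K(T, w) = -24
x = -36865 (x = 505*(-73) = -36865)
-393290/(-421152) + x/K(-516, -168) = -393290/(-421152) - 36865/(-24) = -393290*(-1/421152) - 36865*(-1/24) = 196645/210576 + 36865/24 = 107883385/70192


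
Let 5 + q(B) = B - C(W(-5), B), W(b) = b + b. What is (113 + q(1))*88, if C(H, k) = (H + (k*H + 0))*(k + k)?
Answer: 13112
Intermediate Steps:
W(b) = 2*b
C(H, k) = 2*k*(H + H*k) (C(H, k) = (H + (H*k + 0))*(2*k) = (H + H*k)*(2*k) = 2*k*(H + H*k))
q(B) = -5 + B + 20*B*(1 + B) (q(B) = -5 + (B - 2*2*(-5)*B*(1 + B)) = -5 + (B - 2*(-10)*B*(1 + B)) = -5 + (B - (-20)*B*(1 + B)) = -5 + (B + 20*B*(1 + B)) = -5 + B + 20*B*(1 + B))
(113 + q(1))*88 = (113 + (-5 + 1 + 20*1*(1 + 1)))*88 = (113 + (-5 + 1 + 20*1*2))*88 = (113 + (-5 + 1 + 40))*88 = (113 + 36)*88 = 149*88 = 13112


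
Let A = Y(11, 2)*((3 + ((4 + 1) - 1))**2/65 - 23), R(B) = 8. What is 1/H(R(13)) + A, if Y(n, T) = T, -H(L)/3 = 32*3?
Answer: -832961/18720 ≈ -44.496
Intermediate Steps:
H(L) = -288 (H(L) = -96*3 = -3*96 = -288)
A = -2892/65 (A = 2*((3 + ((4 + 1) - 1))**2/65 - 23) = 2*((3 + (5 - 1))**2*(1/65) - 23) = 2*((3 + 4)**2*(1/65) - 23) = 2*(7**2*(1/65) - 23) = 2*(49*(1/65) - 23) = 2*(49/65 - 23) = 2*(-1446/65) = -2892/65 ≈ -44.492)
1/H(R(13)) + A = 1/(-288) - 2892/65 = -1/288 - 2892/65 = -832961/18720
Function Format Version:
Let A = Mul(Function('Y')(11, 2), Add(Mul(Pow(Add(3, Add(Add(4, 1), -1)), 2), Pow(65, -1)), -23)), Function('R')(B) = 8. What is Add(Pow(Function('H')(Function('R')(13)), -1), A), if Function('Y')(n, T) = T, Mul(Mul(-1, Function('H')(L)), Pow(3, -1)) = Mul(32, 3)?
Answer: Rational(-832961, 18720) ≈ -44.496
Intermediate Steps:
Function('H')(L) = -288 (Function('H')(L) = Mul(-3, Mul(32, 3)) = Mul(-3, 96) = -288)
A = Rational(-2892, 65) (A = Mul(2, Add(Mul(Pow(Add(3, Add(Add(4, 1), -1)), 2), Pow(65, -1)), -23)) = Mul(2, Add(Mul(Pow(Add(3, Add(5, -1)), 2), Rational(1, 65)), -23)) = Mul(2, Add(Mul(Pow(Add(3, 4), 2), Rational(1, 65)), -23)) = Mul(2, Add(Mul(Pow(7, 2), Rational(1, 65)), -23)) = Mul(2, Add(Mul(49, Rational(1, 65)), -23)) = Mul(2, Add(Rational(49, 65), -23)) = Mul(2, Rational(-1446, 65)) = Rational(-2892, 65) ≈ -44.492)
Add(Pow(Function('H')(Function('R')(13)), -1), A) = Add(Pow(-288, -1), Rational(-2892, 65)) = Add(Rational(-1, 288), Rational(-2892, 65)) = Rational(-832961, 18720)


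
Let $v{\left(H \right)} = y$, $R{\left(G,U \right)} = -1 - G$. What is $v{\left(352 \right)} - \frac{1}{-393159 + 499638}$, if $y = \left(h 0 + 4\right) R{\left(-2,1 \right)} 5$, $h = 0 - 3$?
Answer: $\frac{2129579}{106479} \approx 20.0$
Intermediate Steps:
$h = -3$ ($h = 0 - 3 = -3$)
$y = 20$ ($y = \left(\left(-3\right) 0 + 4\right) \left(-1 - -2\right) 5 = \left(0 + 4\right) \left(-1 + 2\right) 5 = 4 \cdot 1 \cdot 5 = 4 \cdot 5 = 20$)
$v{\left(H \right)} = 20$
$v{\left(352 \right)} - \frac{1}{-393159 + 499638} = 20 - \frac{1}{-393159 + 499638} = 20 - \frac{1}{106479} = \frac{2129579}{106479}$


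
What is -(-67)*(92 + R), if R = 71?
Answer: 10921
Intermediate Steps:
-(-67)*(92 + R) = -(-67)*(92 + 71) = -(-67)*163 = -1*(-10921) = 10921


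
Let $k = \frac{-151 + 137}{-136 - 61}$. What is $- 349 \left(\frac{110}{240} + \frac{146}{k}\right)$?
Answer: $- \frac{120482129}{168} \approx -7.1716 \cdot 10^{5}$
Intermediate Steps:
$k = \frac{14}{197}$ ($k = - \frac{14}{-197} = \left(-14\right) \left(- \frac{1}{197}\right) = \frac{14}{197} \approx 0.071066$)
$- 349 \left(\frac{110}{240} + \frac{146}{k}\right) = - 349 \left(\frac{110}{240} + \frac{146}{\frac{14}{197}}\right) = - 349 \left(110 \cdot \frac{1}{240} + 146 \cdot \frac{197}{14}\right) = - 349 \left(\frac{11}{24} + \frac{14381}{7}\right) = \left(-349\right) \frac{345221}{168} = - \frac{120482129}{168}$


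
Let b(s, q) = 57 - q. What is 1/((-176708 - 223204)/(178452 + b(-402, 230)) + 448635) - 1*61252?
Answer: -4899045167666477/79981799253 ≈ -61252.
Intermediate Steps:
1/((-176708 - 223204)/(178452 + b(-402, 230)) + 448635) - 1*61252 = 1/((-176708 - 223204)/(178452 + (57 - 1*230)) + 448635) - 1*61252 = 1/(-399912/(178452 + (57 - 230)) + 448635) - 61252 = 1/(-399912/(178452 - 173) + 448635) - 61252 = 1/(-399912/178279 + 448635) - 61252 = 1/(79981799253/178279) - 61252 = 178279/79981799253 - 61252 = -4899045167666477/79981799253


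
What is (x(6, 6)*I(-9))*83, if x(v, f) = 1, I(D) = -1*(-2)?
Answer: 166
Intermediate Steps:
I(D) = 2
(x(6, 6)*I(-9))*83 = (1*2)*83 = 2*83 = 166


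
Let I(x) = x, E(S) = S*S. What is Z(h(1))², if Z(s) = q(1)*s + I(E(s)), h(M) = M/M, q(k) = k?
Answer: 4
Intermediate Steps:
E(S) = S²
h(M) = 1
Z(s) = s + s² (Z(s) = 1*s + s² = s + s²)
Z(h(1))² = (1*(1 + 1))² = (1*2)² = 2² = 4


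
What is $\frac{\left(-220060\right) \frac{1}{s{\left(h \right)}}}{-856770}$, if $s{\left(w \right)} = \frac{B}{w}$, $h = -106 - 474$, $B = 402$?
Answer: $- \frac{6381740}{17221077} \approx -0.37058$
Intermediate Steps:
$h = -580$ ($h = -106 - 474 = -580$)
$s{\left(w \right)} = \frac{402}{w}$
$\frac{\left(-220060\right) \frac{1}{s{\left(h \right)}}}{-856770} = \frac{\left(-220060\right) \frac{1}{402 \frac{1}{-580}}}{-856770} = - \frac{220060}{402 \left(- \frac{1}{580}\right)} \left(- \frac{1}{856770}\right) = - \frac{220060}{- \frac{201}{290}} \left(- \frac{1}{856770}\right) = \left(-220060\right) \left(- \frac{290}{201}\right) \left(- \frac{1}{856770}\right) = \frac{63817400}{201} \left(- \frac{1}{856770}\right) = - \frac{6381740}{17221077}$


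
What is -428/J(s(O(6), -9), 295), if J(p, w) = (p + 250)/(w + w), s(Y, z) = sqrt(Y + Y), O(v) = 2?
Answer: -63130/63 ≈ -1002.1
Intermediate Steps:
s(Y, z) = sqrt(2)*sqrt(Y) (s(Y, z) = sqrt(2*Y) = sqrt(2)*sqrt(Y))
J(p, w) = (250 + p)/(2*w) (J(p, w) = (250 + p)/((2*w)) = (250 + p)*(1/(2*w)) = (250 + p)/(2*w))
-428/J(s(O(6), -9), 295) = -428*590/(250 + sqrt(2)*sqrt(2)) = -428*590/(250 + 2) = -428/((1/2)*(1/295)*252) = -428/126/295 = -428*295/126 = -63130/63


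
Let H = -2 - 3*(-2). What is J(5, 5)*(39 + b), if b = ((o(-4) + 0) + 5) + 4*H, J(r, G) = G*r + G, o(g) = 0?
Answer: 1800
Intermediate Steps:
J(r, G) = G + G*r
H = 4 (H = -2 + 6 = 4)
b = 21 (b = ((0 + 0) + 5) + 4*4 = (0 + 5) + 16 = 5 + 16 = 21)
J(5, 5)*(39 + b) = (5*(1 + 5))*(39 + 21) = (5*6)*60 = 30*60 = 1800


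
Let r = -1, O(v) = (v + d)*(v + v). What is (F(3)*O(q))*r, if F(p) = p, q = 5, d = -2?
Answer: -90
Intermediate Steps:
O(v) = 2*v*(-2 + v) (O(v) = (v - 2)*(v + v) = (-2 + v)*(2*v) = 2*v*(-2 + v))
(F(3)*O(q))*r = (3*(2*5*(-2 + 5)))*(-1) = (3*(2*5*3))*(-1) = (3*30)*(-1) = 90*(-1) = -90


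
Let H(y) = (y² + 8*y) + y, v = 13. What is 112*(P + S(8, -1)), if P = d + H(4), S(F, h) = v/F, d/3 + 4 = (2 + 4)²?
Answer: 16758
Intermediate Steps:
d = 96 (d = -12 + 3*(2 + 4)² = -12 + 3*6² = -12 + 3*36 = -12 + 108 = 96)
H(y) = y² + 9*y
S(F, h) = 13/F
P = 148 (P = 96 + 4*(9 + 4) = 96 + 4*13 = 96 + 52 = 148)
112*(P + S(8, -1)) = 112*(148 + 13/8) = 112*(1197/8) = 16758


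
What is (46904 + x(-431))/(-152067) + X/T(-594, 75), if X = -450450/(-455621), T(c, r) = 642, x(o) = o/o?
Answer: -758423397170/2471162096983 ≈ -0.30691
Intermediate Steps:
x(o) = 1
X = 450450/455621 (X = -450450*(-1/455621) = 450450/455621 ≈ 0.98865)
(46904 + x(-431))/(-152067) + X/T(-594, 75) = (46904 + 1)/(-152067) + (450450/455621)/642 = 46905*(-1/152067) + (450450/455621)*(1/642) = -15635/50689 + 75075/48751447 = -758423397170/2471162096983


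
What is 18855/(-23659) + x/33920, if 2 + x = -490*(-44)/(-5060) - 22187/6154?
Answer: -90557867236543/113589334677760 ≈ -0.79724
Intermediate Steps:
x = -1396477/141542 (x = -2 + (-490*(-44)/(-5060) - 22187/6154) = -2 + (21560*(-1/5060) - 22187*1/6154) = -2 + (-98/23 - 22187/6154) = -2 - 1113393/141542 = -1396477/141542 ≈ -9.8662)
18855/(-23659) + x/33920 = 18855/(-23659) - 1396477/141542/33920 = 18855*(-1/23659) - 1396477/141542*1/33920 = -18855/23659 - 1396477/4801104640 = -90557867236543/113589334677760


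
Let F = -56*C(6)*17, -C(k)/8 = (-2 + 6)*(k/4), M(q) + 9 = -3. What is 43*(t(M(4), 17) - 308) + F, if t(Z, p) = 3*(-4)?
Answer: 31936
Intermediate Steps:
M(q) = -12 (M(q) = -9 - 3 = -12)
t(Z, p) = -12
C(k) = -8*k (C(k) = -8*(-2 + 6)*k/4 = -32*k*(1/4) = -32*k/4 = -8*k)
F = 45696 (F = -(-448)*6*17 = -56*(-48)*17 = 2688*17 = 45696)
43*(t(M(4), 17) - 308) + F = 43*(-12 - 308) + 45696 = 43*(-320) + 45696 = -13760 + 45696 = 31936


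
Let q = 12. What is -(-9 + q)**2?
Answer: -9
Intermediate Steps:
-(-9 + q)**2 = -(-9 + 12)**2 = -1*3**2 = -1*9 = -9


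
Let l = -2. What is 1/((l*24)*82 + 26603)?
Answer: 1/22667 ≈ 4.4117e-5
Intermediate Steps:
1/((l*24)*82 + 26603) = 1/(-2*24*82 + 26603) = 1/(-48*82 + 26603) = 1/(-3936 + 26603) = 1/22667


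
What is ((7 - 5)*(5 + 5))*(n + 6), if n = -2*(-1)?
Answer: 160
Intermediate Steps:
n = 2
((7 - 5)*(5 + 5))*(n + 6) = ((7 - 5)*(5 + 5))*(2 + 6) = (2*10)*8 = 20*8 = 160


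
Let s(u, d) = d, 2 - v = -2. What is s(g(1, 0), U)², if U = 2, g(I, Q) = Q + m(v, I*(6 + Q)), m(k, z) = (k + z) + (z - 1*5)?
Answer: 4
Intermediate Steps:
v = 4 (v = 2 - 1*(-2) = 2 + 2 = 4)
m(k, z) = -5 + k + 2*z (m(k, z) = (k + z) + (z - 5) = (k + z) + (-5 + z) = -5 + k + 2*z)
g(I, Q) = -1 + Q + 2*I*(6 + Q) (g(I, Q) = Q + (-5 + 4 + 2*(I*(6 + Q))) = Q + (-5 + 4 + 2*I*(6 + Q)) = Q + (-1 + 2*I*(6 + Q)) = -1 + Q + 2*I*(6 + Q))
s(g(1, 0), U)² = 2² = 4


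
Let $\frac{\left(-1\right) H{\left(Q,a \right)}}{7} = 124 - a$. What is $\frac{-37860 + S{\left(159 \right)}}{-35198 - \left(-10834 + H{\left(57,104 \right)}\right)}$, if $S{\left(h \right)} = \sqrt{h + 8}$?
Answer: $\frac{9465}{6056} - \frac{\sqrt{167}}{24224} \approx 1.5624$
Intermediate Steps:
$H{\left(Q,a \right)} = -868 + 7 a$ ($H{\left(Q,a \right)} = - 7 \left(124 - a\right) = -868 + 7 a$)
$S{\left(h \right)} = \sqrt{8 + h}$
$\frac{-37860 + S{\left(159 \right)}}{-35198 - \left(-10834 + H{\left(57,104 \right)}\right)} = \frac{-37860 + \sqrt{8 + 159}}{-35198 + \left(10834 - \left(-868 + 7 \cdot 104\right)\right)} = \frac{-37860 + \sqrt{167}}{-35198 + \left(10834 - \left(-868 + 728\right)\right)} = \frac{-37860 + \sqrt{167}}{-35198 + \left(10834 - -140\right)} = \frac{-37860 + \sqrt{167}}{-35198 + \left(10834 + 140\right)} = \frac{-37860 + \sqrt{167}}{-35198 + 10974} = \frac{-37860 + \sqrt{167}}{-24224} = \left(-37860 + \sqrt{167}\right) \left(- \frac{1}{24224}\right) = \frac{9465}{6056} - \frac{\sqrt{167}}{24224}$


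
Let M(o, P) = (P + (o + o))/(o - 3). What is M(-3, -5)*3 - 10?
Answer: -9/2 ≈ -4.5000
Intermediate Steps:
M(o, P) = (P + 2*o)/(-3 + o)
M(-3, -5)*3 - 10 = ((-5 + 2*(-3))/(-3 - 3))*3 - 10 = ((-5 - 6)/(-6))*3 - 10 = -⅙*(-11)*3 - 10 = (11/6)*3 - 10 = 11/2 - 10 = -9/2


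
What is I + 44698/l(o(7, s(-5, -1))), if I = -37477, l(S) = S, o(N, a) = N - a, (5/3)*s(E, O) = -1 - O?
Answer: -217641/7 ≈ -31092.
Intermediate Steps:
s(E, O) = -3/5 - 3*O/5 (s(E, O) = 3*(-1 - O)/5 = -3/5 - 3*O/5)
I + 44698/l(o(7, s(-5, -1))) = -37477 + 44698/(7 - (-3/5 - 3/5*(-1))) = -37477 + 44698/(7 - (-3/5 + 3/5)) = -37477 + 44698/(7 - 1*0) = -37477 + 44698/(7 + 0) = -37477 + 44698/7 = -217641/7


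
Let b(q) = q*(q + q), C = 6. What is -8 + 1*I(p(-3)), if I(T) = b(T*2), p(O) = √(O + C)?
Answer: 16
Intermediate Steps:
p(O) = √(6 + O) (p(O) = √(O + 6) = √(6 + O))
b(q) = 2*q² (b(q) = q*(2*q) = 2*q²)
I(T) = 8*T² (I(T) = 2*(T*2)² = 2*(2*T)² = 2*(4*T²) = 8*T²)
-8 + 1*I(p(-3)) = -8 + 1*(8*(√(6 - 3))²) = -8 + 1*(8*(√3)²) = -8 + 1*(8*3) = -8 + 1*24 = -8 + 24 = 16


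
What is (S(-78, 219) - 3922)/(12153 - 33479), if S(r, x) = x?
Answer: 3703/21326 ≈ 0.17364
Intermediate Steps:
(S(-78, 219) - 3922)/(12153 - 33479) = (219 - 3922)/(12153 - 33479) = -3703/(-21326) = -3703*(-1/21326) = 3703/21326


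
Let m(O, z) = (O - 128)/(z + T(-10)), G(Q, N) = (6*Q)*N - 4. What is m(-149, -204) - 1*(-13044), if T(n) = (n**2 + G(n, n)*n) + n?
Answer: 79229533/6074 ≈ 13044.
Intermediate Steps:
G(Q, N) = -4 + 6*N*Q (G(Q, N) = 6*N*Q - 4 = -4 + 6*N*Q)
T(n) = n + n**2 + n*(-4 + 6*n**2) (T(n) = (n**2 + (-4 + 6*n*n)*n) + n = (n**2 + (-4 + 6*n**2)*n) + n = (n**2 + n*(-4 + 6*n**2)) + n = n + n**2 + n*(-4 + 6*n**2))
m(O, z) = (-128 + O)/(-5870 + z) (m(O, z) = (O - 128)/(z - 10*(-3 - 10 + 6*(-10)**2)) = (-128 + O)/(z - 10*(-3 - 10 + 6*100)) = (-128 + O)/(z - 10*(-3 - 10 + 600)) = (-128 + O)/(z - 10*587) = (-128 + O)/(z - 5870) = (-128 + O)/(-5870 + z))
m(-149, -204) - 1*(-13044) = (-128 - 149)/(-5870 - 204) - 1*(-13044) = -277/(-6074) + 13044 = -1/6074*(-277) + 13044 = 277/6074 + 13044 = 79229533/6074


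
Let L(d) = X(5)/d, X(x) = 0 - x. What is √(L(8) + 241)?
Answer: √3846/4 ≈ 15.504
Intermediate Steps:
X(x) = -x
L(d) = -5/d (L(d) = (-1*5)/d = -5/d)
√(L(8) + 241) = √(-5/8 + 241) = √(1923/8) = √3846/4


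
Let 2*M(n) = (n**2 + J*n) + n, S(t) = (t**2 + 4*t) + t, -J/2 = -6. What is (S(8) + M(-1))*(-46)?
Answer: -4508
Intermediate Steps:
J = 12 (J = -2*(-6) = 12)
S(t) = t**2 + 5*t
M(n) = n**2/2 + 13*n/2 (M(n) = ((n**2 + 12*n) + n)/2 = (n**2 + 13*n)/2 = n**2/2 + 13*n/2)
(S(8) + M(-1))*(-46) = (8*(5 + 8) + (1/2)*(-1)*(13 - 1))*(-46) = (8*13 + (1/2)*(-1)*12)*(-46) = (104 - 6)*(-46) = 98*(-46) = -4508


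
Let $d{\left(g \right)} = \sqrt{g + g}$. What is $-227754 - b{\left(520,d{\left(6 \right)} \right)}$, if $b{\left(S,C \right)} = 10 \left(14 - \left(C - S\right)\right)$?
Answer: $-233094 + 20 \sqrt{3} \approx -2.3306 \cdot 10^{5}$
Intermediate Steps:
$d{\left(g \right)} = \sqrt{2} \sqrt{g}$ ($d{\left(g \right)} = \sqrt{2 g} = \sqrt{2} \sqrt{g}$)
$b{\left(S,C \right)} = 140 - 10 C + 10 S$ ($b{\left(S,C \right)} = 10 \left(14 + S - C\right) = 140 - 10 C + 10 S$)
$-227754 - b{\left(520,d{\left(6 \right)} \right)} = -227754 - \left(140 - 10 \sqrt{2} \sqrt{6} + 10 \cdot 520\right) = -227754 - \left(140 - 10 \cdot 2 \sqrt{3} + 5200\right) = -227754 - \left(140 - 20 \sqrt{3} + 5200\right) = -227754 - \left(5340 - 20 \sqrt{3}\right) = -233094 + 20 \sqrt{3}$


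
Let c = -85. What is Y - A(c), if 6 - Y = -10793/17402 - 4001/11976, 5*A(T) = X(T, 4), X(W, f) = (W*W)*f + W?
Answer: -599798243047/104203176 ≈ -5756.0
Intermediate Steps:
X(W, f) = W + f*W² (X(W, f) = W²*f + W = f*W² + W = W + f*W²)
A(T) = T*(1 + 4*T)/5 (A(T) = (T*(1 + T*4))/5 = (T*(1 + 4*T))/5 = T*(1 + 4*T)/5)
Y = 724660241/104203176 (Y = 6 - (-10793/17402 - 4001/11976) = 6 - 1*(-99441185/104203176) = 6 + 99441185/104203176 = 724660241/104203176 ≈ 6.9543)
Y - A(c) = 724660241/104203176 - (-85)*(1 + 4*(-85))/5 = 724660241/104203176 - (-85)*(1 - 340)/5 = 724660241/104203176 - (-85)*(-339)/5 = 724660241/104203176 - 1*5763 = 724660241/104203176 - 5763 = -599798243047/104203176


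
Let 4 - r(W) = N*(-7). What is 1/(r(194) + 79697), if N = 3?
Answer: 1/79722 ≈ 1.2544e-5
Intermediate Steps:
r(W) = 25 (r(W) = 4 - 3*(-7) = 4 - 1*(-21) = 4 + 21 = 25)
1/(r(194) + 79697) = 1/(25 + 79697) = 1/79722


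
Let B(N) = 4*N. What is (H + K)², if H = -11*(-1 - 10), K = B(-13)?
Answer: 4761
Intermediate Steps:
K = -52 (K = 4*(-13) = -52)
H = 121 (H = -11*(-11) = 121)
(H + K)² = (121 - 52)² = 69² = 4761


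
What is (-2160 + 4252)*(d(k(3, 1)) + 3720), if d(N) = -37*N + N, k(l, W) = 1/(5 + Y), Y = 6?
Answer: 85529328/11 ≈ 7.7754e+6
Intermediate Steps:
k(l, W) = 1/11 (k(l, W) = 1/(5 + 6) = 1/11)
d(N) = -36*N
(-2160 + 4252)*(d(k(3, 1)) + 3720) = (-2160 + 4252)*(-36*1/11 + 3720) = 2092*(-36/11 + 3720) = 2092*(40884/11) = 85529328/11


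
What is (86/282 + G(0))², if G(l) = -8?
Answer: 1177225/19881 ≈ 59.214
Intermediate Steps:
(86/282 + G(0))² = (86/282 - 8)² = (86*(1/282) - 8)² = (43/141 - 8)² = (-1085/141)² = 1177225/19881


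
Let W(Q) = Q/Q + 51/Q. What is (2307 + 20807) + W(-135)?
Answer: 1040158/45 ≈ 23115.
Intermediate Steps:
W(Q) = 1 + 51/Q
(2307 + 20807) + W(-135) = (2307 + 20807) + (51 - 135)/(-135) = 23114 - 1/135*(-84) = 23114 + 28/45 = 1040158/45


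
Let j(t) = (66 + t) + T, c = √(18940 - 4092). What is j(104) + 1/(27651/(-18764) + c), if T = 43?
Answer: 1113358661246055/5227033532407 + 5633403136*√58/5227033532407 ≈ 213.01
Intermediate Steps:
c = 16*√58 (c = √14848 = 16*√58 ≈ 121.85)
j(t) = 109 + t (j(t) = (66 + t) + 43 = 109 + t)
j(104) + 1/(27651/(-18764) + c) = (109 + 104) + 1/(27651/(-18764) + 16*√58) = 213 + 1/(27651*(-1/18764) + 16*√58) = 213 + 1/(-27651/18764 + 16*√58)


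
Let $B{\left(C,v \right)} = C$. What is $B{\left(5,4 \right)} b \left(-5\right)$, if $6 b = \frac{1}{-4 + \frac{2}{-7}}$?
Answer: $\frac{35}{36} \approx 0.97222$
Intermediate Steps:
$b = - \frac{7}{180}$ ($b = \frac{1}{6 \left(-4 + \frac{2}{-7}\right)} = \frac{1}{6 \left(-4 + 2 \left(- \frac{1}{7}\right)\right)} = \frac{1}{6 \left(-4 - \frac{2}{7}\right)} = \frac{1}{6 \left(- \frac{30}{7}\right)} = \frac{1}{6} \left(- \frac{7}{30}\right) = - \frac{7}{180} \approx -0.038889$)
$B{\left(5,4 \right)} b \left(-5\right) = 5 \left(- \frac{7}{180}\right) \left(-5\right) = \left(- \frac{7}{36}\right) \left(-5\right) = \frac{35}{36}$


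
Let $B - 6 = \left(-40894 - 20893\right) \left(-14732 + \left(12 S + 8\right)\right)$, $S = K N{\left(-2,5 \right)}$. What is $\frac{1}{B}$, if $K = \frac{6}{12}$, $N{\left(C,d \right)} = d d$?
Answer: $\frac{1}{900483744} \approx 1.1105 \cdot 10^{-9}$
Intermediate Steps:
$N{\left(C,d \right)} = d^{2}$
$K = \frac{1}{2}$ ($K = 6 \cdot \frac{1}{12} = \frac{1}{2} \approx 0.5$)
$S = \frac{25}{2}$ ($S = \frac{5^{2}}{2} = \frac{1}{2} \cdot 25 = \frac{25}{2} \approx 12.5$)
$B = 900483744$ ($B = 6 + \left(-40894 - 20893\right) \left(-14732 + \left(12 \cdot \frac{25}{2} + 8\right)\right) = 6 - 61787 \left(-14732 + \left(150 + 8\right)\right) = 6 - 61787 \left(-14732 + 158\right) = 6 - -900483738 = 6 + 900483738 = 900483744$)
$\frac{1}{B} = \frac{1}{900483744}$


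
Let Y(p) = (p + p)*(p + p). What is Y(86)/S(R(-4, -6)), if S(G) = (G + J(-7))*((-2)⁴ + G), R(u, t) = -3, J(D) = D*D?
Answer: 14792/299 ≈ 49.472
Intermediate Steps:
J(D) = D²
Y(p) = 4*p² (Y(p) = (2*p)*(2*p) = 4*p²)
S(G) = (16 + G)*(49 + G) (S(G) = (G + (-7)²)*((-2)⁴ + G) = (G + 49)*(16 + G) = (49 + G)*(16 + G) = (16 + G)*(49 + G))
Y(86)/S(R(-4, -6)) = (4*86²)/(784 + (-3)² + 65*(-3)) = (4*7396)/(784 + 9 - 195) = 29584/598 = 29584*(1/598) = 14792/299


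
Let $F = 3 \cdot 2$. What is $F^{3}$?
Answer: $216$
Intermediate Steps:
$F = 6$
$F^{3} = 6^{3} = 216$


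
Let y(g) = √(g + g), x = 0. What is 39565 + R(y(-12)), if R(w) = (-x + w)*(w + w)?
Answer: 39517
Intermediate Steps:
y(g) = √2*√g (y(g) = √(2*g) = √2*√g)
R(w) = 2*w² (R(w) = (-1*0 + w)*(w + w) = (0 + w)*(2*w) = w*(2*w) = 2*w²)
39565 + R(y(-12)) = 39565 + 2*(√2*√(-12))² = 39565 + 2*(√2*(2*I*√3))² = 39565 + 2*(2*I*√6)² = 39565 + 2*(-24) = 39565 - 48 = 39517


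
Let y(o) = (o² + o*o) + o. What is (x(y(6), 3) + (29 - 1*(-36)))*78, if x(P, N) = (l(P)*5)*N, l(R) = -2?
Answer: 2730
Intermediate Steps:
y(o) = o + 2*o² (y(o) = (o² + o²) + o = 2*o² + o = o + 2*o²)
x(P, N) = -10*N (x(P, N) = (-2*5)*N = -10*N)
(x(y(6), 3) + (29 - 1*(-36)))*78 = (-10*3 + (29 - 1*(-36)))*78 = (-30 + (29 + 36))*78 = (-30 + 65)*78 = 35*78 = 2730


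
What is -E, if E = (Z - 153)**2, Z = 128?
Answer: -625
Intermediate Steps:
E = 625 (E = (128 - 153)**2 = (-25)**2 = 625)
-E = -1*625 = -625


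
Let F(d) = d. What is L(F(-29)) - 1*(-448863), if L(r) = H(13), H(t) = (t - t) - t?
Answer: 448850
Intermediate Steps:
H(t) = -t (H(t) = 0 - t = -t)
L(r) = -13 (L(r) = -1*13 = -13)
L(F(-29)) - 1*(-448863) = -13 - 1*(-448863) = -13 + 448863 = 448850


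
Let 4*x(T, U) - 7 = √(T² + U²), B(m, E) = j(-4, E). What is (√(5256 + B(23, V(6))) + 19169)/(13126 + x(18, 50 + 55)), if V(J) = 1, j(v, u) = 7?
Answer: 1006583359/689348443 - 57507*√1261/689348443 - 3*√6636643/689348443 + 52511*√5263/689348443 ≈ 1.4627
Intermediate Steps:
B(m, E) = 7
x(T, U) = 7/4 + √(T² + U²)/4
(√(5256 + B(23, V(6))) + 19169)/(13126 + x(18, 50 + 55)) = (√(5256 + 7) + 19169)/(13126 + (7/4 + √(18² + (50 + 55)²)/4)) = (√5263 + 19169)/(13126 + (7/4 + √(324 + 105²)/4)) = (19169 + √5263)/(13126 + (7/4 + √(324 + 11025)/4)) = (19169 + √5263)/(13126 + (7/4 + √11349/4)) = (19169 + √5263)/(13126 + (7/4 + (3*√1261)/4)) = (19169 + √5263)/(13126 + (7/4 + 3*√1261/4)) = (19169 + √5263)/(52511/4 + 3*√1261/4)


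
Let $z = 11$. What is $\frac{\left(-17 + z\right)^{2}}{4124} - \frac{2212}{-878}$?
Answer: $\frac{1144237}{452609} \approx 2.5281$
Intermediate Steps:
$\frac{\left(-17 + z\right)^{2}}{4124} - \frac{2212}{-878} = \frac{\left(-17 + 11\right)^{2}}{4124} - \frac{2212}{-878} = \left(-6\right)^{2} \cdot \frac{1}{4124} - - \frac{1106}{439} = 36 \cdot \frac{1}{4124} + \frac{1106}{439} = \frac{9}{1031} + \frac{1106}{439} = \frac{1144237}{452609}$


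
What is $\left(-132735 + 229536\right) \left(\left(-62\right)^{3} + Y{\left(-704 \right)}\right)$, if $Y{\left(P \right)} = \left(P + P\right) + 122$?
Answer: $-23194874814$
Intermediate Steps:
$Y{\left(P \right)} = 122 + 2 P$ ($Y{\left(P \right)} = 2 P + 122 = 122 + 2 P$)
$\left(-132735 + 229536\right) \left(\left(-62\right)^{3} + Y{\left(-704 \right)}\right) = \left(-132735 + 229536\right) \left(\left(-62\right)^{3} + \left(122 + 2 \left(-704\right)\right)\right) = 96801 \left(-238328 + \left(122 - 1408\right)\right) = 96801 \left(-238328 - 1286\right) = 96801 \left(-239614\right) = -23194874814$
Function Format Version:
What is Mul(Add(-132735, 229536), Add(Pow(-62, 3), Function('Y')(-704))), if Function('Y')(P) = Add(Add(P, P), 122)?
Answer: -23194874814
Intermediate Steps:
Function('Y')(P) = Add(122, Mul(2, P)) (Function('Y')(P) = Add(Mul(2, P), 122) = Add(122, Mul(2, P)))
Mul(Add(-132735, 229536), Add(Pow(-62, 3), Function('Y')(-704))) = Mul(Add(-132735, 229536), Add(Pow(-62, 3), Add(122, Mul(2, -704)))) = Mul(96801, Add(-238328, Add(122, -1408))) = Mul(96801, Add(-238328, -1286)) = Mul(96801, -239614) = -23194874814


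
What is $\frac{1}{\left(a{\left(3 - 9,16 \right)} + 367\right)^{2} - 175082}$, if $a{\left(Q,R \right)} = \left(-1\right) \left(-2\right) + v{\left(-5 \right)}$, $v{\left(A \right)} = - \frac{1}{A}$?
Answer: $- \frac{25}{969334} \approx -2.5791 \cdot 10^{-5}$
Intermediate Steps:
$a{\left(Q,R \right)} = \frac{11}{5}$ ($a{\left(Q,R \right)} = \left(-1\right) \left(-2\right) - \frac{1}{-5} = 2 - - \frac{1}{5} = 2 + \frac{1}{5} = \frac{11}{5}$)
$\frac{1}{\left(a{\left(3 - 9,16 \right)} + 367\right)^{2} - 175082} = \frac{1}{\left(\frac{11}{5} + 367\right)^{2} - 175082} = \frac{1}{\left(\frac{1846}{5}\right)^{2} - 175082} = \frac{1}{\frac{3407716}{25} - 175082} = \frac{1}{- \frac{969334}{25}} = - \frac{25}{969334}$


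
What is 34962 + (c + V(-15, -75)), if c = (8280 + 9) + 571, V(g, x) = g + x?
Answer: 43732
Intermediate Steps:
c = 8860 (c = 8289 + 571 = 8860)
34962 + (c + V(-15, -75)) = 34962 + (8860 + (-15 - 75)) = 34962 + (8860 - 90) = 34962 + 8770 = 43732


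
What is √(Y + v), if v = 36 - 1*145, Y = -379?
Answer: 2*I*√122 ≈ 22.091*I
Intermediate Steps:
v = -109 (v = 36 - 145 = -109)
√(Y + v) = √(-379 - 109) = √(-488) = 2*I*√122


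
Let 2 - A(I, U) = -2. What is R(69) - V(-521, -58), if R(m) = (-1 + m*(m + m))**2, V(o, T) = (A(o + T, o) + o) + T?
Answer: 90650016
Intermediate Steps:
A(I, U) = 4 (A(I, U) = 2 - 1*(-2) = 2 + 2 = 4)
V(o, T) = 4 + T + o (V(o, T) = (4 + o) + T = 4 + T + o)
R(m) = (-1 + 2*m**2)**2 (R(m) = (-1 + m*(2*m))**2 = (-1 + 2*m**2)**2)
R(69) - V(-521, -58) = (-1 + 2*69**2)**2 - (4 - 58 - 521) = (-1 + 2*4761)**2 - 1*(-575) = (-1 + 9522)**2 + 575 = 9521**2 + 575 = 90649441 + 575 = 90650016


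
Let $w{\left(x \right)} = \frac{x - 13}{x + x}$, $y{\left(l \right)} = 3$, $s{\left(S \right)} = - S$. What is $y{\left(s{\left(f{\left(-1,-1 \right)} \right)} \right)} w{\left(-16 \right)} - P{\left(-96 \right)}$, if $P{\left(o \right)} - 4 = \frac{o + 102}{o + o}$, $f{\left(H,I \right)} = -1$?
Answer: $- \frac{5}{4} \approx -1.25$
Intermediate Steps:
$P{\left(o \right)} = 4 + \frac{102 + o}{2 o}$ ($P{\left(o \right)} = 4 + \frac{o + 102}{o + o} = 4 + \frac{102 + o}{2 o}$)
$w{\left(x \right)} = \frac{-13 + x}{2 x}$
$y{\left(s{\left(f{\left(-1,-1 \right)} \right)} \right)} w{\left(-16 \right)} - P{\left(-96 \right)} = 3 \frac{-13 - 16}{2 \left(-16\right)} - \left(\frac{9}{2} + \frac{51}{-96}\right) = 3 \cdot \frac{1}{2} \left(- \frac{1}{16}\right) \left(-29\right) - \left(\frac{9}{2} + 51 \left(- \frac{1}{96}\right)\right) = 3 \cdot \frac{29}{32} - \left(\frac{9}{2} - \frac{17}{32}\right) = \frac{87}{32} - \frac{127}{32} = - \frac{5}{4}$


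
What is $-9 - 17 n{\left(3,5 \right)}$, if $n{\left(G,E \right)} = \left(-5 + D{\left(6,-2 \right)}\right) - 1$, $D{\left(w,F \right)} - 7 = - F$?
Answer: $-60$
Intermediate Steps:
$D{\left(w,F \right)} = 7 - F$
$n{\left(G,E \right)} = 3$ ($n{\left(G,E \right)} = \left(-5 + \left(7 - -2\right)\right) - 1 = \left(-5 + \left(7 + 2\right)\right) - 1 = \left(-5 + 9\right) - 1 = 4 - 1 = 3$)
$-9 - 17 n{\left(3,5 \right)} = -9 - 51 = -60$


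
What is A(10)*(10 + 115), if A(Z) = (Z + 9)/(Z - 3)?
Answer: 2375/7 ≈ 339.29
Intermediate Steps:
A(Z) = (9 + Z)/(-3 + Z)
A(10)*(10 + 115) = ((9 + 10)/(-3 + 10))*(10 + 115) = (19/7)*125 = 2375/7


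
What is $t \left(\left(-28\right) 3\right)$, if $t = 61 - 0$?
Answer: $-5124$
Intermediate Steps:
$t = 61$ ($t = 61 + 0 = 61$)
$t \left(\left(-28\right) 3\right) = 61 \left(\left(-28\right) 3\right) = 61 \left(-84\right) = -5124$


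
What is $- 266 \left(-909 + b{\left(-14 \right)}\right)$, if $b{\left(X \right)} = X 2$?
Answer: $249242$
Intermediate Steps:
$b{\left(X \right)} = 2 X$
$- 266 \left(-909 + b{\left(-14 \right)}\right) = - 266 \left(-909 + 2 \left(-14\right)\right) = - 266 \left(-909 - 28\right) = \left(-266\right) \left(-937\right) = 249242$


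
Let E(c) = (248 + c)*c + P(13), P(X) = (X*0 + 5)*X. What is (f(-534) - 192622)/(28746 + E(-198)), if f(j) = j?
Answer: -193156/18911 ≈ -10.214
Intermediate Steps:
P(X) = 5*X (P(X) = (0 + 5)*X = 5*X)
E(c) = 65 + c*(248 + c) (E(c) = (248 + c)*c + 5*13 = c*(248 + c) + 65 = 65 + c*(248 + c))
(f(-534) - 192622)/(28746 + E(-198)) = (-534 - 192622)/(28746 + (65 + (-198)² + 248*(-198))) = -193156/(28746 + (65 + 39204 - 49104)) = -193156/(28746 - 9835) = -193156/18911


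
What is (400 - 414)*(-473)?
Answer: 6622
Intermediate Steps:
(400 - 414)*(-473) = -14*(-473) = 6622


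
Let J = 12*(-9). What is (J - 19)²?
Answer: 16129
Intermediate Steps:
J = -108
(J - 19)² = (-108 - 19)² = (-127)² = 16129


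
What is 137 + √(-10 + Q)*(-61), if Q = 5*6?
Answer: 137 - 122*√5 ≈ -135.80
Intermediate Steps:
Q = 30
137 + √(-10 + Q)*(-61) = 137 + √(-10 + 30)*(-61) = 137 + √20*(-61) = 137 + (2*√5)*(-61) = 137 - 122*√5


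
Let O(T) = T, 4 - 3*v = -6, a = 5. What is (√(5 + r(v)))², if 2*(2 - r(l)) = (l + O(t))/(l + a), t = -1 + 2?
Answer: 337/50 ≈ 6.7400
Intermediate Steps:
v = 10/3 (v = 4/3 - ⅓*(-6) = 4/3 + 2 = 10/3 ≈ 3.3333)
t = 1
r(l) = 2 - (1 + l)/(2*(5 + l)) (r(l) = 2 - (l + 1)/(2*(l + 5)) = 2 - (1 + l)/(2*(5 + l)))
(√(5 + r(v)))² = (√(5 + (19 + 3*(10/3))/(2*(5 + 10/3))))² = (√(5 + (19 + 10)/(2*(25/3))))² = (√(5 + (½)*(3/25)*29))² = (√(5 + 87/50))² = (√(337/50))² = (√674/10)² = 337/50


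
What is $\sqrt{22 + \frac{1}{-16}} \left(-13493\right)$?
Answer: $- \frac{40479 \sqrt{39}}{4} \approx -63198.0$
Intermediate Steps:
$\sqrt{22 + \frac{1}{-16}} \left(-13493\right) = \sqrt{22 - \frac{1}{16}} \left(-13493\right) = \sqrt{\frac{351}{16}} \left(-13493\right) = \frac{3 \sqrt{39}}{4} \left(-13493\right) = - \frac{40479 \sqrt{39}}{4}$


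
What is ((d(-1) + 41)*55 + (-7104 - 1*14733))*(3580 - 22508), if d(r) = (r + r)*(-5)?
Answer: 360237696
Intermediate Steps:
d(r) = -10*r (d(r) = (2*r)*(-5) = -10*r)
((d(-1) + 41)*55 + (-7104 - 1*14733))*(3580 - 22508) = ((-10*(-1) + 41)*55 + (-7104 - 1*14733))*(3580 - 22508) = ((10 + 41)*55 + (-7104 - 14733))*(-18928) = (51*55 - 21837)*(-18928) = (2805 - 21837)*(-18928) = -19032*(-18928) = 360237696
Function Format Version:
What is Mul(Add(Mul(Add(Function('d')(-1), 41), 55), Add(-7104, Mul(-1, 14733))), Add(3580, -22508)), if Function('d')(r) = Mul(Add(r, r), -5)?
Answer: 360237696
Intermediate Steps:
Function('d')(r) = Mul(-10, r) (Function('d')(r) = Mul(Mul(2, r), -5) = Mul(-10, r))
Mul(Add(Mul(Add(Function('d')(-1), 41), 55), Add(-7104, Mul(-1, 14733))), Add(3580, -22508)) = Mul(Add(Mul(Add(Mul(-10, -1), 41), 55), Add(-7104, Mul(-1, 14733))), Add(3580, -22508)) = Mul(Add(Mul(Add(10, 41), 55), Add(-7104, -14733)), -18928) = Mul(Add(Mul(51, 55), -21837), -18928) = Mul(Add(2805, -21837), -18928) = Mul(-19032, -18928) = 360237696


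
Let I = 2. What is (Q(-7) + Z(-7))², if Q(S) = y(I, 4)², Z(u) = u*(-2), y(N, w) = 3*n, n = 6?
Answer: 114244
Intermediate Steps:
y(N, w) = 18 (y(N, w) = 3*6 = 18)
Z(u) = -2*u
Q(S) = 324 (Q(S) = 18² = 324)
(Q(-7) + Z(-7))² = (324 - 2*(-7))² = (324 + 14)² = 338² = 114244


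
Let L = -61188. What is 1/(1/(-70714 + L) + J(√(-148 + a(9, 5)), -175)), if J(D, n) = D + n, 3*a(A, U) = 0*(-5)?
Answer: -3044674212602/535392934653593 - 34796275208*I*√37/535392934653593 ≈ -0.0056868 - 0.00039533*I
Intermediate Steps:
a(A, U) = 0 (a(A, U) = (0*(-5))/3 = (⅓)*0 = 0)
1/(1/(-70714 + L) + J(√(-148 + a(9, 5)), -175)) = 1/(1/(-70714 - 61188) + (√(-148 + 0) - 175)) = 1/(1/(-131902) + (√(-148) - 175)) = 1/(-1/131902 + (2*I*√37 - 175)) = 1/(-1/131902 + (-175 + 2*I*√37)) = 1/(-23082851/131902 + 2*I*√37)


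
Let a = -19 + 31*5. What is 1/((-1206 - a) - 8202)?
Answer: -1/9544 ≈ -0.00010478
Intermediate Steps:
a = 136 (a = -19 + 155 = 136)
1/((-1206 - a) - 8202) = 1/((-1206 - 1*136) - 8202) = 1/((-1206 - 136) - 8202) = 1/(-1342 - 8202) = 1/(-9544) = -1/9544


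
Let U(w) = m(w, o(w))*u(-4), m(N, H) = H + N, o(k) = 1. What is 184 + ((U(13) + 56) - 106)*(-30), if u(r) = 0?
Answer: 1684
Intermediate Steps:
U(w) = 0 (U(w) = (1 + w)*0 = 0)
184 + ((U(13) + 56) - 106)*(-30) = 184 + ((0 + 56) - 106)*(-30) = 184 + (56 - 106)*(-30) = 184 - 50*(-30) = 184 + 1500 = 1684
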